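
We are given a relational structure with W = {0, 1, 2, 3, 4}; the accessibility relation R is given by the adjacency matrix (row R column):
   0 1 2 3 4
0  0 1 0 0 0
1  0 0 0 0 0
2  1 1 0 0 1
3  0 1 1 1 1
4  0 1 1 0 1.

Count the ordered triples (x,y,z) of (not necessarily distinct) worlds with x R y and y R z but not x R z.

Enumerating: (2,4,2), (3,2,0), (4,2,0).

3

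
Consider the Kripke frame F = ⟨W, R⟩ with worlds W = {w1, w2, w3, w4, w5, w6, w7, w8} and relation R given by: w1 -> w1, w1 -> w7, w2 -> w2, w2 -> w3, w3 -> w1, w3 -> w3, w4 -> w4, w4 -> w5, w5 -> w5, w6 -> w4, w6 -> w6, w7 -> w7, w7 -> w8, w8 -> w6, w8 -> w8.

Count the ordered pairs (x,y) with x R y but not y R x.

Enumerating: (w1,w7), (w2,w3), (w3,w1), (w4,w5), (w6,w4), (w7,w8), (w8,w6).

7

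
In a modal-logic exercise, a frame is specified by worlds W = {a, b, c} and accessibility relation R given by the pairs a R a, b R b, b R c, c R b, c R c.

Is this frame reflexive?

Yes

Reflexive: yes — every world is R-related to itself.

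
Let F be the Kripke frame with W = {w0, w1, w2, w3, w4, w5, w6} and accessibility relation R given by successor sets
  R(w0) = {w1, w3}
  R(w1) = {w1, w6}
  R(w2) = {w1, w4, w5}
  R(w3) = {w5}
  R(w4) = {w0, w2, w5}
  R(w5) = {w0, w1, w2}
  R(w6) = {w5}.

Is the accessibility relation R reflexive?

Reflexive: no — w0 is not related to itself.

No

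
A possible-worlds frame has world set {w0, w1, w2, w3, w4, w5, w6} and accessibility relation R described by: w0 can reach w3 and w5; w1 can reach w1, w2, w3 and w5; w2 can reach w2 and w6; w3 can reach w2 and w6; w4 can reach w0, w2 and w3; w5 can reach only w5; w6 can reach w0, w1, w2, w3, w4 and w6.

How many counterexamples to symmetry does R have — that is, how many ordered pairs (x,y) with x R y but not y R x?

Enumerating: (w0,w3), (w0,w5), (w1,w2), (w1,w3), (w1,w5), (w3,w2), (w4,w0), (w4,w2), (w4,w3), (w6,w0), (w6,w1), (w6,w4).

12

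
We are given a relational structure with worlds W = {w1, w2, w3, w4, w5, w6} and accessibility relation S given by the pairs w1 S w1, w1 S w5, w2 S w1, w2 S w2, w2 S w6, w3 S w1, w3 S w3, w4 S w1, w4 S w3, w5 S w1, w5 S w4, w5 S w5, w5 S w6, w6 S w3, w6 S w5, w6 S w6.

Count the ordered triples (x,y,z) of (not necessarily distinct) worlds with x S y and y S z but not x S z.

12

Enumerating: (w1,w5,w4), (w1,w5,w6), (w2,w1,w5), (w2,w6,w3), (w2,w6,w5), (w3,w1,w5), (w4,w1,w5), (w5,w4,w3), (w5,w6,w3), (w6,w3,w1), (w6,w5,w1), (w6,w5,w4).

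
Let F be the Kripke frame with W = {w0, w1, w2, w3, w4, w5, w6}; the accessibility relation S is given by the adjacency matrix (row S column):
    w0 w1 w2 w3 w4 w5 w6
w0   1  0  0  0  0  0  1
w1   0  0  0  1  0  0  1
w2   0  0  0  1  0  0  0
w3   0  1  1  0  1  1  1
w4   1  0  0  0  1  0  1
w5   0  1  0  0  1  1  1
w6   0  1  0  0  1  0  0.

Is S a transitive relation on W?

No

Transitive: no — w0 S w6 and w6 S w1, but not w0 S w1.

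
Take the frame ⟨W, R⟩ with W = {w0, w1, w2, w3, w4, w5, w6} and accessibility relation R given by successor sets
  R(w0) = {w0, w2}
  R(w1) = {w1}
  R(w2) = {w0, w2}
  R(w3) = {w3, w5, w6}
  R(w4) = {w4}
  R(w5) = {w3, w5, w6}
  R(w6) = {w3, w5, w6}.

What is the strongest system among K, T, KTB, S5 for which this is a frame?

S5

Reflexive (axiom T): yes — every world is R-related to itself.
Symmetric (axiom B): yes — every pair in R has its reverse in R.
Euclidean (axiom 5): yes — any two successors of a common world are R-related.
So F validates K, T, KTB, S5. The strongest is S5.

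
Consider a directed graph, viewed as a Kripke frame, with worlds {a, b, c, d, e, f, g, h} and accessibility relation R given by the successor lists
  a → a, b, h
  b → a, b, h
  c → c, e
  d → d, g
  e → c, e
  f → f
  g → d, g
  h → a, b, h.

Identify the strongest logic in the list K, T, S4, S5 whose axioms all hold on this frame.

S5

Reflexive (axiom T): yes — every world is R-related to itself.
Transitive (axiom 4): yes — every two-step R-path is closed by a direct edge.
Euclidean (axiom 5): yes — any two successors of a common world are R-related.
So F validates K, T, S4, S5. The strongest is S5.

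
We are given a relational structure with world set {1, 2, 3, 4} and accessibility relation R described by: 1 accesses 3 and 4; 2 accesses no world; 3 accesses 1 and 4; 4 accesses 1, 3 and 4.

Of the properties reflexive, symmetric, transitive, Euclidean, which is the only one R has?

Reflexive: no — 1 is not related to itself.
Symmetric: yes — every pair in R has its reverse in R.
Transitive: no — 1 R 3 and 3 R 1, but not 1 R 1.
Euclidean: no — 1 R 3 and 1 R 3, but not 3 R 3.
Only symmetric holds.

symmetric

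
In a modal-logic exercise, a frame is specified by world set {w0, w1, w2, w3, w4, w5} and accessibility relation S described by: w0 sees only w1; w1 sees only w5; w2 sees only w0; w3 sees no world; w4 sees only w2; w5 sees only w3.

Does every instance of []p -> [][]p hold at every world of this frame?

No

Axiom 4 corresponds to the accessibility relation being transitive.
Transitive: no — w0 S w1 and w1 S w5, but not w0 S w5.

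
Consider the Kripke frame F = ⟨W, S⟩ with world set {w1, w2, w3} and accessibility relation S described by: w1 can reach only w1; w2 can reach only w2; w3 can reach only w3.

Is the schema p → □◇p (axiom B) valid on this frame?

By correspondence theory, B is valid on a frame iff S is symmetric.
Symmetric: yes — every pair in S has its reverse in S.

Yes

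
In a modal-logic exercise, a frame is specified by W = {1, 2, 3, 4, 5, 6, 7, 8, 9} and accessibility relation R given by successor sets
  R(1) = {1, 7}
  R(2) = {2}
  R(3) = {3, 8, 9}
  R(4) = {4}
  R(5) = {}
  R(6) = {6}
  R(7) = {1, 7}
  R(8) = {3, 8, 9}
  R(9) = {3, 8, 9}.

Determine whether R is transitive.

Transitive: yes — every two-step R-path is closed by a direct edge.

Yes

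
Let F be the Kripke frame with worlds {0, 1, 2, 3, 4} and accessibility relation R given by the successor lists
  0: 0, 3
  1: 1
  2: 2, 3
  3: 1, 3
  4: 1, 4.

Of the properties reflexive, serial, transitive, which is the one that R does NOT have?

transitive

Reflexive: yes — every world is R-related to itself.
Serial: yes — every world has a successor (e.g. 0 R 0).
Transitive: no — 0 R 3 and 3 R 1, but not 0 R 1.
Only transitive fails.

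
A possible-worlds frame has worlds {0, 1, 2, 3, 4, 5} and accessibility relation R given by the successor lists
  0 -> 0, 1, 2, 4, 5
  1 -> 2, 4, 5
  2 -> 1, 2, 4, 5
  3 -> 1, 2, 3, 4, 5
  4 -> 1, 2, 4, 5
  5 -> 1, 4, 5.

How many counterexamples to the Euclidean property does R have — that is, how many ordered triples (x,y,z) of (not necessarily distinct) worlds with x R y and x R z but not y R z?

18

Enumerating: (0,1,0), (0,1,1), (0,2,0), (0,4,0), (0,5,0), (0,5,2), (1,5,2), (2,1,1), (2,5,2), (3,1,1), (3,1,3), (3,2,3), (3,4,3), (3,5,2), (3,5,3), (4,1,1), (4,5,2), (5,1,1).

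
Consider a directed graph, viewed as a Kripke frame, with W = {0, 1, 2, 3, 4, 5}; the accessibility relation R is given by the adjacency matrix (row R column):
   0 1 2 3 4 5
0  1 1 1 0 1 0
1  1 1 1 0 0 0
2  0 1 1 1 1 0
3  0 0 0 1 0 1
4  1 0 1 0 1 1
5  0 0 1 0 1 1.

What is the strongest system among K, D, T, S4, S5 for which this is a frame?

T

Serial (axiom D): yes — every world has a successor (e.g. 0 R 0).
Reflexive (axiom T): yes — every world is R-related to itself.
Transitive (axiom 4): no — 0 R 2 and 2 R 3, but not 0 R 3.
Euclidean (axiom 5): no — 0 R 1 and 0 R 4, but not 1 R 4.
So F validates K, D, T; S4 would additionally require R to be transitive. The strongest is T.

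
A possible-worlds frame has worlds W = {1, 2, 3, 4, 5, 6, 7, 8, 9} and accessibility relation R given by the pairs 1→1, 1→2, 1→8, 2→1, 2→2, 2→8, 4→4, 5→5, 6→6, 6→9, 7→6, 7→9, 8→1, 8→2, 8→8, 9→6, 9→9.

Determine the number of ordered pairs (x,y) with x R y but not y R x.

2

Enumerating: (7,6), (7,9).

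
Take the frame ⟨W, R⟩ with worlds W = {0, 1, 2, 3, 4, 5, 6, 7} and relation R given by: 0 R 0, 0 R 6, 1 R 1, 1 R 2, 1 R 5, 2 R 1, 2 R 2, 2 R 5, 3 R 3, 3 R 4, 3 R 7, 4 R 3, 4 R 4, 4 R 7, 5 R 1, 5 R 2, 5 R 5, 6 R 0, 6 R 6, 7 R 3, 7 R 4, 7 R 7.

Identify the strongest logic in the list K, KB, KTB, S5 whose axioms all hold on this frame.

Symmetric (axiom B): yes — every pair in R has its reverse in R.
Reflexive (axiom T): yes — every world is R-related to itself.
Euclidean (axiom 5): yes — any two successors of a common world are R-related.
So F validates K, KB, KTB, S5. The strongest is S5.

S5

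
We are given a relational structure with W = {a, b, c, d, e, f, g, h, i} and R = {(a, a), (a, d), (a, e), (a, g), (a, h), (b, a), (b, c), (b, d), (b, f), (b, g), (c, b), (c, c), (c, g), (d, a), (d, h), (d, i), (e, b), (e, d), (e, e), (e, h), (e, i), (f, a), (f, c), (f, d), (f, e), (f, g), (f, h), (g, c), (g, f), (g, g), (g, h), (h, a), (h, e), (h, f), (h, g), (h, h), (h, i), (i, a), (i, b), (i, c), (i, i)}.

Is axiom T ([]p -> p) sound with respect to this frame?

By correspondence theory, T is valid on a frame iff R is reflexive.
Reflexive: no — b is not related to itself.

No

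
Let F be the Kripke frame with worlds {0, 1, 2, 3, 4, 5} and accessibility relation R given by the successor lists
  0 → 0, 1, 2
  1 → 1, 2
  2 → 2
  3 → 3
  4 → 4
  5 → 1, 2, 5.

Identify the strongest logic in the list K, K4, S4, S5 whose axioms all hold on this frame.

S4

Transitive (axiom 4): yes — every two-step R-path is closed by a direct edge.
Reflexive (axiom T): yes — every world is R-related to itself.
Euclidean (axiom 5): no — 0 R 2 and 0 R 1, but not 2 R 1.
So F validates K, K4, S4; S5 would additionally require R to be Euclidean. The strongest is S4.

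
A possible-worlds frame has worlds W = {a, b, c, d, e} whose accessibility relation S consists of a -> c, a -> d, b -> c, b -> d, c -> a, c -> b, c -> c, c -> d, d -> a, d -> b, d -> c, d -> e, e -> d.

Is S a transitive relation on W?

No

Transitive: no — a S c and c S b, but not a S b.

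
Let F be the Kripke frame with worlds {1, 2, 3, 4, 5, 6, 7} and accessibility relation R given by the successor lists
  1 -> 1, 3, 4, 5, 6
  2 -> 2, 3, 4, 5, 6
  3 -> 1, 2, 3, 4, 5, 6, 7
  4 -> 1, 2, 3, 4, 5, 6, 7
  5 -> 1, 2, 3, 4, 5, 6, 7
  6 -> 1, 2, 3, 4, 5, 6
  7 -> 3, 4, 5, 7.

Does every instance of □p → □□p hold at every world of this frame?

No

By correspondence theory, 4 is valid on a frame iff R is transitive.
Transitive: no — 1 R 3 and 3 R 2, but not 1 R 2.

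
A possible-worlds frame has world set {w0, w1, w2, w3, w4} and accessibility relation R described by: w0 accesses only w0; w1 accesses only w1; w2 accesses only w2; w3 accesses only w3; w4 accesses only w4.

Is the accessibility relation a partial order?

Yes

Reflexive: yes — every world is R-related to itself.
Transitive: yes — every two-step R-path is closed by a direct edge.
Antisymmetric: yes — no distinct pair is related both ways.
So R is a partial order.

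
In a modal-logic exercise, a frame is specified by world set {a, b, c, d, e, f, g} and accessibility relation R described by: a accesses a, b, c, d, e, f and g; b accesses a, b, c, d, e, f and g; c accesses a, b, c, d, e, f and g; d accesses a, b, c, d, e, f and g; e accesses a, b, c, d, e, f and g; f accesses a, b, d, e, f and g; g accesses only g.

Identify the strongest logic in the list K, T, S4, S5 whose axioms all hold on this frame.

T

Reflexive (axiom T): yes — every world is R-related to itself.
Transitive (axiom 4): no — f R a and a R c, but not f R c.
Euclidean (axiom 5): no — a R f and a R c, but not f R c.
So F validates K, T; S4 would additionally require R to be transitive. The strongest is T.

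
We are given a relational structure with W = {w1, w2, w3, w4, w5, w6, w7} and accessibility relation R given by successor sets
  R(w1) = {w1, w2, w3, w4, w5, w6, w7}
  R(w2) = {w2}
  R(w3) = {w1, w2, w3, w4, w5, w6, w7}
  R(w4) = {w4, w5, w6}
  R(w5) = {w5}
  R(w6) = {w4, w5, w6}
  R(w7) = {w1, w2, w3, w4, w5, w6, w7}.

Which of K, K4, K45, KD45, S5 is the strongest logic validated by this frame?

Transitive (axiom 4): yes — every two-step R-path is closed by a direct edge.
Euclidean (axiom 5): no — w1 R w2 and w1 R w3, but not w2 R w3.
Serial (axiom D): yes — every world has a successor (e.g. w1 R w1).
Reflexive (axiom T): yes — every world is R-related to itself.
So F validates K, K4; K45 would additionally require R to be Euclidean. The strongest is K4.

K4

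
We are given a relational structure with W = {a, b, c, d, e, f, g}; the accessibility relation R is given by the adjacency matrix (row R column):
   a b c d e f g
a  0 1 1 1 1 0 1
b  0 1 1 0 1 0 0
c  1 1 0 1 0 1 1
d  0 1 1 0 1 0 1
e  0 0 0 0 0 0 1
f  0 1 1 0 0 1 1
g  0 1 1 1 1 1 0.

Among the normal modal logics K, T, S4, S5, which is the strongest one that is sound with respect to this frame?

K

Reflexive (axiom T): no — a is not related to itself.
Transitive (axiom 4): no — a R c and c R f, but not a R f.
Euclidean (axiom 5): no — a R b and a R d, but not b R d.
So F validates K; T would additionally require R to be reflexive. The strongest is K.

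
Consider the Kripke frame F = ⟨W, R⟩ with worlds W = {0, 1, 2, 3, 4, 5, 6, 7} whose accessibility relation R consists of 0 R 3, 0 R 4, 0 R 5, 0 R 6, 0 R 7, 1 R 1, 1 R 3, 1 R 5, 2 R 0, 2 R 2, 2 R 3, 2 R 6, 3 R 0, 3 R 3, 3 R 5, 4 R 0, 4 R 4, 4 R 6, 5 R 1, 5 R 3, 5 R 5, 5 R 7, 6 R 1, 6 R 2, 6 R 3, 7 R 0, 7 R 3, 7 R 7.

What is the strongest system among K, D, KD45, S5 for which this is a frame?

Serial (axiom D): yes — every world has a successor (e.g. 0 R 3).
Euclidean (axiom 5): no — 0 R 3 and 0 R 4, but not 3 R 4.
Transitive (axiom 4): no — 0 R 5 and 5 R 1, but not 0 R 1.
Reflexive (axiom T): no — 0 is not related to itself.
So F validates K, D; KD45 would additionally require R to be Euclidean and transitive. The strongest is D.

D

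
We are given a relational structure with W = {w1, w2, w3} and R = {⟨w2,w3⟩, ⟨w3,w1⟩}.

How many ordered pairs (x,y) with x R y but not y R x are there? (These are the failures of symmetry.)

Enumerating: (w2,w3), (w3,w1).

2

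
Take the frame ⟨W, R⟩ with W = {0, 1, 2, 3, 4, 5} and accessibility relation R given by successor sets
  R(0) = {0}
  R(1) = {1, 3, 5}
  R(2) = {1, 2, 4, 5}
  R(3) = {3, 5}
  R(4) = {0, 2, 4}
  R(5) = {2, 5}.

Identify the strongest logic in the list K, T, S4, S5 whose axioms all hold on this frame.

Reflexive (axiom T): yes — every world is R-related to itself.
Transitive (axiom 4): no — 1 R 5 and 5 R 2, but not 1 R 2.
Euclidean (axiom 5): no — 1 R 5 and 1 R 3, but not 5 R 3.
So F validates K, T; S4 would additionally require R to be transitive. The strongest is T.

T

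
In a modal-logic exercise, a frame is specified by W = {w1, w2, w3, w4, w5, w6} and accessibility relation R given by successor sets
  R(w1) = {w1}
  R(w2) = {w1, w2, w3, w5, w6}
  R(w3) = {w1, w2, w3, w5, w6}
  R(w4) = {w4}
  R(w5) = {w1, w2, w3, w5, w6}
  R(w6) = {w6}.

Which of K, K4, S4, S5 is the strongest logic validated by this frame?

Transitive (axiom 4): yes — every two-step R-path is closed by a direct edge.
Reflexive (axiom T): yes — every world is R-related to itself.
Euclidean (axiom 5): no — w2 R w1 and w2 R w3, but not w1 R w3.
So F validates K, K4, S4; S5 would additionally require R to be Euclidean. The strongest is S4.

S4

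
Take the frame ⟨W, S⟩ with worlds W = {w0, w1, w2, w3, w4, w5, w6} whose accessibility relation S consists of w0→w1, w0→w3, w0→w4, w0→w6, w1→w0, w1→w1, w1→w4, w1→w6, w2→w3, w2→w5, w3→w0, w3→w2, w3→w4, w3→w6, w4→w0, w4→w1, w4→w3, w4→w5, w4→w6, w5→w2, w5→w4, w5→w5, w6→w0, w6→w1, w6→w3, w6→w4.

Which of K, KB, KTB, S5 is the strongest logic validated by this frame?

KB

Symmetric (axiom B): yes — every pair in S has its reverse in S.
Reflexive (axiom T): no — w0 is not related to itself.
Euclidean (axiom 5): no — w0 S w1 and w0 S w3, but not w1 S w3.
So F validates K, KB; KTB would additionally require S to be reflexive. The strongest is KB.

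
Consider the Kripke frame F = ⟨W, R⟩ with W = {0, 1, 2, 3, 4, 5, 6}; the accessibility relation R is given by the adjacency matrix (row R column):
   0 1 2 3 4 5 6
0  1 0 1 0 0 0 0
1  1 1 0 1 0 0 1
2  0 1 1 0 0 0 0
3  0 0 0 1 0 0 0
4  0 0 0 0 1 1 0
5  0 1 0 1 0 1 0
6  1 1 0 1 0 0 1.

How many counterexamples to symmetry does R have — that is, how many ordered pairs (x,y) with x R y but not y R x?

Enumerating: (0,2), (1,0), (1,3), (2,1), (4,5), (5,1), (5,3), (6,0), (6,3).

9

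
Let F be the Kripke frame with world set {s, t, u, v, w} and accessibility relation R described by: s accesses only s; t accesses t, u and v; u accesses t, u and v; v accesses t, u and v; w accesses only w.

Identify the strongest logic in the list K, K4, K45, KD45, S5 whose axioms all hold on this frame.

S5

Transitive (axiom 4): yes — every two-step R-path is closed by a direct edge.
Euclidean (axiom 5): yes — any two successors of a common world are R-related.
Serial (axiom D): yes — every world has a successor (e.g. s R s).
Reflexive (axiom T): yes — every world is R-related to itself.
So F validates K, K4, K45, KD45, S5. The strongest is S5.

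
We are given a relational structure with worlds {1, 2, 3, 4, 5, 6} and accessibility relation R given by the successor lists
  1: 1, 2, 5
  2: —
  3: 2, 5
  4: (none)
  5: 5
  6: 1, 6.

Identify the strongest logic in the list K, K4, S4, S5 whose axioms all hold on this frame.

Transitive (axiom 4): no — 6 R 1 and 1 R 2, but not 6 R 2.
Reflexive (axiom T): no — 2 is not related to itself.
Euclidean (axiom 5): no — 1 R 2 and 1 R 5, but not 2 R 5.
So F validates K; K4 would additionally require R to be transitive. The strongest is K.

K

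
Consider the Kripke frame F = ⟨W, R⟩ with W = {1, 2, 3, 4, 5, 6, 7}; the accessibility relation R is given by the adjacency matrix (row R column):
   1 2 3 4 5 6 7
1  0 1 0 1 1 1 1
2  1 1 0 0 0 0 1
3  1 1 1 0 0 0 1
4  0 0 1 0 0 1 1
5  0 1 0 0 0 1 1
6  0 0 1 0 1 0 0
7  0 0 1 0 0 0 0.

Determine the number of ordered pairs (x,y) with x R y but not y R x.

13

Enumerating: (1,4), (1,5), (1,6), (1,7), (2,7), (3,1), (3,2), (4,3), (4,6), (4,7), (5,2), (5,7), (6,3).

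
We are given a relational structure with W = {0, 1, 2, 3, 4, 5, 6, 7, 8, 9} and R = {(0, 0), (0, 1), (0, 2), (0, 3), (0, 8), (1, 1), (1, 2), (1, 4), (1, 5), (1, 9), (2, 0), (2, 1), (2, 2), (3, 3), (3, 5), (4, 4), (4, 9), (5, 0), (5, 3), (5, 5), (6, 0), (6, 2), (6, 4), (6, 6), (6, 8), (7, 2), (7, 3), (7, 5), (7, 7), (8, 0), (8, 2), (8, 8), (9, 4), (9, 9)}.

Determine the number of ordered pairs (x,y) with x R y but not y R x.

Enumerating: (0,1), (0,3), (1,4), (1,5), (1,9), (5,0), (6,0), (6,2), (6,4), (6,8), (7,2), (7,3), (7,5), (8,2).

14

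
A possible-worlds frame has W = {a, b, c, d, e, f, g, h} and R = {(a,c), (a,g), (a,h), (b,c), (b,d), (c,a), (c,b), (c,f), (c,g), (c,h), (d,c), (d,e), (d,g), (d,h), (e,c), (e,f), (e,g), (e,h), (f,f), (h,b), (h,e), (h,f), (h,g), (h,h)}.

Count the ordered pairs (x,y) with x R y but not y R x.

Enumerating: (a,g), (a,h), (b,d), (c,f), (c,g), (c,h), (d,c), (d,e), (d,g), (d,h), (e,c), (e,f), (e,g), (h,b), (h,f), (h,g).

16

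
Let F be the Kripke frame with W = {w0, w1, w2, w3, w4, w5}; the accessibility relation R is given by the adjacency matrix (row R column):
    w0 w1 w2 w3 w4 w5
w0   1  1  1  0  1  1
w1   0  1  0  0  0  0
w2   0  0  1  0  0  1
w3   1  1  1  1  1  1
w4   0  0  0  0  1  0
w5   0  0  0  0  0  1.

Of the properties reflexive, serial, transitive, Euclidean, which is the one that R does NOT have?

Euclidean

Reflexive: yes — every world is R-related to itself.
Serial: yes — every world has a successor (e.g. w0 R w0).
Transitive: yes — every two-step R-path is closed by a direct edge.
Euclidean: no — w0 R w1 and w0 R w2, but not w1 R w2.
Only Euclidean fails.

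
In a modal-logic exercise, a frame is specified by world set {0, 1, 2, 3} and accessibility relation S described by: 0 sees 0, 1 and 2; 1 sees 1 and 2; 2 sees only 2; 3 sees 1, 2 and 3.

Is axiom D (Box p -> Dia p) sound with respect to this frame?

Yes

The schema D characterises exactly the serial frames.
Serial: yes — every world has a successor (e.g. 0 S 0).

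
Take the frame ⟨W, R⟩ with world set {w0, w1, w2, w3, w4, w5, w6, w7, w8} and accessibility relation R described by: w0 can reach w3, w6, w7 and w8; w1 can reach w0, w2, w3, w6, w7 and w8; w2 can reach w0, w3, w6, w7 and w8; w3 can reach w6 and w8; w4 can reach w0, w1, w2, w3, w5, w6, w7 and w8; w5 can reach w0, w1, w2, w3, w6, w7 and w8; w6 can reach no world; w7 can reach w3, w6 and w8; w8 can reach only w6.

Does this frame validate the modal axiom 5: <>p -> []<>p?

By correspondence theory, 5 is valid on a frame iff R is Euclidean.
Euclidean: no — w0 R w3 and w0 R w7, but not w3 R w7.

No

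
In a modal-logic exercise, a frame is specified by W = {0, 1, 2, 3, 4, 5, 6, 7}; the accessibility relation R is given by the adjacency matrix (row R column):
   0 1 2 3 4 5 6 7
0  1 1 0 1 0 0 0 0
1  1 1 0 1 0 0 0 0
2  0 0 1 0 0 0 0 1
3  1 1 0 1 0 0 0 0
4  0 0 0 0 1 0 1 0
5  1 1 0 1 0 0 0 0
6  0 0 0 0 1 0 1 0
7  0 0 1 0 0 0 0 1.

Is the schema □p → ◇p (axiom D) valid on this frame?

By correspondence theory, D is valid on a frame iff R is serial.
Serial: yes — every world has a successor (e.g. 0 R 0).

Yes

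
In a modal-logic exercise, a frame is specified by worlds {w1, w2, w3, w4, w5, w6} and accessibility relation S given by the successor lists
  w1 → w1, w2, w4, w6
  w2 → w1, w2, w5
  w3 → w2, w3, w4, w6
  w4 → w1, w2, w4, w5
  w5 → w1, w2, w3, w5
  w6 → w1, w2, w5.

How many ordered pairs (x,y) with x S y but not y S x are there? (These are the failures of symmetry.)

Enumerating: (w3,w2), (w3,w4), (w3,w6), (w4,w2), (w4,w5), (w5,w1), (w5,w3), (w6,w2), (w6,w5).

9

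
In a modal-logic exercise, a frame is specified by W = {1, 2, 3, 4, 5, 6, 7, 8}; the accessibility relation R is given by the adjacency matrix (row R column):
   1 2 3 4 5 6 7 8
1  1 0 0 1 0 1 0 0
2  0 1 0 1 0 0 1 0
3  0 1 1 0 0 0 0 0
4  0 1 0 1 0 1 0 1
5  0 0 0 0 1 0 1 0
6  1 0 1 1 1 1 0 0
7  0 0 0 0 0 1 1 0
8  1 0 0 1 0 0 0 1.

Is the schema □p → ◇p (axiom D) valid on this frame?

Yes

Axiom D corresponds to the accessibility relation being serial.
Serial: yes — every world has a successor (e.g. 1 R 1).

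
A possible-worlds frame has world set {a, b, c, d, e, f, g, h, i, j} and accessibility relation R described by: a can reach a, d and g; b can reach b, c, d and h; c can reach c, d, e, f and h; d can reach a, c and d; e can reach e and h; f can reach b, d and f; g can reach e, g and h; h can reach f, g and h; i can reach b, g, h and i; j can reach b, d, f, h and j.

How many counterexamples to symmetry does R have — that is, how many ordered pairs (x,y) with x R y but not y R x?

19

Enumerating: (a,g), (b,c), (b,d), (b,h), (c,e), (c,f), (c,h), (e,h), (f,b), (f,d), (g,e), (h,f), … and 7 more.
Total: 19.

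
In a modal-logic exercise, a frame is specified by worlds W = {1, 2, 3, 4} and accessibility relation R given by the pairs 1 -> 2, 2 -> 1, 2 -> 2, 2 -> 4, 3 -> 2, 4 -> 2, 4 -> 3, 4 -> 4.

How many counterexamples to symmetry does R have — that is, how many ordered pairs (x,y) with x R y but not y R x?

2

Enumerating: (3,2), (4,3).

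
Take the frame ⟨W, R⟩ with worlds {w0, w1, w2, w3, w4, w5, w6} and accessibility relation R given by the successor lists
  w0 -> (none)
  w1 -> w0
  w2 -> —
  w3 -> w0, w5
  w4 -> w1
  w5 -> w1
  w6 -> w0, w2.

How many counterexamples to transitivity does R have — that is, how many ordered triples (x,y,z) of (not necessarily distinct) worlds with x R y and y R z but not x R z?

3

Enumerating: (w3,w5,w1), (w4,w1,w0), (w5,w1,w0).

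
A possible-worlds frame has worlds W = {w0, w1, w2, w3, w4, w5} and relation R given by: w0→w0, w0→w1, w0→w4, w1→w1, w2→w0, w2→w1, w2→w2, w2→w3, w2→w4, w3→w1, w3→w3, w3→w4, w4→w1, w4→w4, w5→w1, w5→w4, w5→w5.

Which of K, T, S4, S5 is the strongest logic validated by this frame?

Reflexive (axiom T): yes — every world is R-related to itself.
Transitive (axiom 4): yes — every two-step R-path is closed by a direct edge.
Euclidean (axiom 5): no — w0 R w1 and w0 R w4, but not w1 R w4.
So F validates K, T, S4; S5 would additionally require R to be Euclidean. The strongest is S4.

S4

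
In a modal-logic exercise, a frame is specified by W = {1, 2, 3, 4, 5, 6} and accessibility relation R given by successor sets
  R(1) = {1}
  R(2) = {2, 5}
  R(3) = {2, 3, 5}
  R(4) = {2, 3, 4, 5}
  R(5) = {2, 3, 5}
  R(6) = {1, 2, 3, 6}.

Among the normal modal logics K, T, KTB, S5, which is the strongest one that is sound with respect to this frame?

T

Reflexive (axiom T): yes — every world is R-related to itself.
Symmetric (axiom B): no — 3 R 2 but not 2 R 3.
Euclidean (axiom 5): no — 4 R 2 and 4 R 3, but not 2 R 3.
So F validates K, T; KTB would additionally require R to be symmetric. The strongest is T.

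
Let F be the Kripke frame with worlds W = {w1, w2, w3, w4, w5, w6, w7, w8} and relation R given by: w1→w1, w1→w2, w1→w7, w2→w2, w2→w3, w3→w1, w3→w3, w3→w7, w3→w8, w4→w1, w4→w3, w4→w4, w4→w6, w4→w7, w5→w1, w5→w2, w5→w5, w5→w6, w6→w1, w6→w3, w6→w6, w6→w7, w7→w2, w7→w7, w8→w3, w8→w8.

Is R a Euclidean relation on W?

No

Euclidean: no — w1 R w2 and w1 R w7, but not w2 R w7.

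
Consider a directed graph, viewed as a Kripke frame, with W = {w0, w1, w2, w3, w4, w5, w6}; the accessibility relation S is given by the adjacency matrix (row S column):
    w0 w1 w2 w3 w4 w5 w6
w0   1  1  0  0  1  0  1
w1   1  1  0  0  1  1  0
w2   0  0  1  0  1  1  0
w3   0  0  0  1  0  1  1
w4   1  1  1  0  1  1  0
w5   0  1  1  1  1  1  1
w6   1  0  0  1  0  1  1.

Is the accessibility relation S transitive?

Transitive: no — w0 S w1 and w1 S w5, but not w0 S w5.

No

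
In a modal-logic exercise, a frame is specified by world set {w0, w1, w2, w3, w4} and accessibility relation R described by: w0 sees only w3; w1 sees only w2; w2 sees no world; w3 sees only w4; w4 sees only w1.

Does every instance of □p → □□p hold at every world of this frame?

No

The schema 4 characterises exactly the transitive frames.
Transitive: no — w0 R w3 and w3 R w4, but not w0 R w4.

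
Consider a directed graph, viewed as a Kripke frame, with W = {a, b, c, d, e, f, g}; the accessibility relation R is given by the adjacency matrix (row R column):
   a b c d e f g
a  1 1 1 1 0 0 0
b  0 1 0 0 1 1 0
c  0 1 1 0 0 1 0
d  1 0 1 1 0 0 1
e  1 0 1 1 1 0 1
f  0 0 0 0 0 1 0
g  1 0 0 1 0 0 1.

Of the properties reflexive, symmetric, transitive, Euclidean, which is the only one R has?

Reflexive: yes — every world is R-related to itself.
Symmetric: no — a R b but not b R a.
Transitive: no — a R b and b R e, but not a R e.
Euclidean: no — a R b and a R c, but not b R c.
Only reflexive holds.

reflexive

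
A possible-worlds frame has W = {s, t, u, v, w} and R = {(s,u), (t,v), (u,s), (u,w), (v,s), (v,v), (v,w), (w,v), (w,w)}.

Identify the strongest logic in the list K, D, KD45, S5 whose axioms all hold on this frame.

Serial (axiom D): yes — every world has a successor (e.g. s R u).
Euclidean (axiom 5): no — u R s and u R w, but not s R w.
Transitive (axiom 4): no — s R u and u R w, but not s R w.
Reflexive (axiom T): no — s is not related to itself.
So F validates K, D; KD45 would additionally require R to be Euclidean and transitive. The strongest is D.

D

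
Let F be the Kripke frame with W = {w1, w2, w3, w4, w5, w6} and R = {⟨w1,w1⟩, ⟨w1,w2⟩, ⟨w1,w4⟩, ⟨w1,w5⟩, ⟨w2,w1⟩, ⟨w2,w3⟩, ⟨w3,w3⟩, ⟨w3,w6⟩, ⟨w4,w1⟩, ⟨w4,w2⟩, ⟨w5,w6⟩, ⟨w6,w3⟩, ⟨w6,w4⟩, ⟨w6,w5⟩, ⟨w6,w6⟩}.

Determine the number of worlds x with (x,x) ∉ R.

Enumerating: w2, w4, w5.

3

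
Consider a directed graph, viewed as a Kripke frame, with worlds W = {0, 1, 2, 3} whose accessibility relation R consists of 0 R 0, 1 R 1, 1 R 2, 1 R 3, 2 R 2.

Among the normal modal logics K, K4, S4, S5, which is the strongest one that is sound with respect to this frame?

K4

Transitive (axiom 4): yes — every two-step R-path is closed by a direct edge.
Reflexive (axiom T): no — 3 is not related to itself.
Euclidean (axiom 5): no — 1 R 2 and 1 R 3, but not 2 R 3.
So F validates K, K4; S4 would additionally require R to be reflexive. The strongest is K4.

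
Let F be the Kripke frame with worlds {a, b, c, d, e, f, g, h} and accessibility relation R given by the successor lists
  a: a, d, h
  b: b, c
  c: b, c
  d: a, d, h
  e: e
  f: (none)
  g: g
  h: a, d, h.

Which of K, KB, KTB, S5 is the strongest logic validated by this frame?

KB

Symmetric (axiom B): yes — every pair in R has its reverse in R.
Reflexive (axiom T): no — f is not related to itself.
Euclidean (axiom 5): yes — any two successors of a common world are R-related.
So F validates K, KB; KTB would additionally require R to be reflexive. The strongest is KB.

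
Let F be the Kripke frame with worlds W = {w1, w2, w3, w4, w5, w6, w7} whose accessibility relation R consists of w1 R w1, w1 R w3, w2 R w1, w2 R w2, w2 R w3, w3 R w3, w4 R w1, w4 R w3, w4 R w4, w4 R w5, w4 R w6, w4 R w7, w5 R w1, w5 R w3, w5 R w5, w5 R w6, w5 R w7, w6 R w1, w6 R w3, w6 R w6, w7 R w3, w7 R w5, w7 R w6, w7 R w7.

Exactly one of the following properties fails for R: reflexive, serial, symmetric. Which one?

symmetric

Reflexive: yes — every world is R-related to itself.
Serial: yes — every world has a successor (e.g. w1 R w1).
Symmetric: no — w1 R w3 but not w3 R w1.
Only symmetric fails.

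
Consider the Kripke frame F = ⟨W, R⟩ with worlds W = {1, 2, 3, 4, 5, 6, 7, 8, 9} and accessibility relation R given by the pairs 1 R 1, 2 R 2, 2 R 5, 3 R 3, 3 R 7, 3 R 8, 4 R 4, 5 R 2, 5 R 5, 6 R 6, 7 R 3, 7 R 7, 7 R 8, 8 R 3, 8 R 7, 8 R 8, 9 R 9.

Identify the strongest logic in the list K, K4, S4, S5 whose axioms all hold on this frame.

S5

Transitive (axiom 4): yes — every two-step R-path is closed by a direct edge.
Reflexive (axiom T): yes — every world is R-related to itself.
Euclidean (axiom 5): yes — any two successors of a common world are R-related.
So F validates K, K4, S4, S5. The strongest is S5.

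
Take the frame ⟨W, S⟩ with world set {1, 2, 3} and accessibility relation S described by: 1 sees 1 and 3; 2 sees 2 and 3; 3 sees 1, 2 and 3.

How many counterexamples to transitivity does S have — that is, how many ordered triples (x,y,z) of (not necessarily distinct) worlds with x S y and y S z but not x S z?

Enumerating: (1,3,2), (2,3,1).

2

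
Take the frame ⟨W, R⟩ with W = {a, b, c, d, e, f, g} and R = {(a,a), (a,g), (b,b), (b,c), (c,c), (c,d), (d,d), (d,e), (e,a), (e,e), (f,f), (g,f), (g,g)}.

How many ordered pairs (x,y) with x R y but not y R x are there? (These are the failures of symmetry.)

6

Enumerating: (a,g), (b,c), (c,d), (d,e), (e,a), (g,f).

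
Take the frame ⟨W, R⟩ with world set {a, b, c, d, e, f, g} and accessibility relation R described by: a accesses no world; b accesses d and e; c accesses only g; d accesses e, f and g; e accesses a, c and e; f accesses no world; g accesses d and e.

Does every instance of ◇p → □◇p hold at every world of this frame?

No

Axiom 5 corresponds to the accessibility relation being Euclidean.
Euclidean: no — b R e and b R d, but not e R d.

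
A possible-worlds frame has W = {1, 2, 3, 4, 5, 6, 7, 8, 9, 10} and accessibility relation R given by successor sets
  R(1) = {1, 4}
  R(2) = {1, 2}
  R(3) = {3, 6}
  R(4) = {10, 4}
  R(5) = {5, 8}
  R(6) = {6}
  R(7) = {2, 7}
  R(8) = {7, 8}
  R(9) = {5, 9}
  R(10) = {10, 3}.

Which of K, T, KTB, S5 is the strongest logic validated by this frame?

T

Reflexive (axiom T): yes — every world is R-related to itself.
Symmetric (axiom B): no — 1 R 4 but not 4 R 1.
Euclidean (axiom 5): no — 1 R 4 and 1 R 1, but not 4 R 1.
So F validates K, T; KTB would additionally require R to be symmetric. The strongest is T.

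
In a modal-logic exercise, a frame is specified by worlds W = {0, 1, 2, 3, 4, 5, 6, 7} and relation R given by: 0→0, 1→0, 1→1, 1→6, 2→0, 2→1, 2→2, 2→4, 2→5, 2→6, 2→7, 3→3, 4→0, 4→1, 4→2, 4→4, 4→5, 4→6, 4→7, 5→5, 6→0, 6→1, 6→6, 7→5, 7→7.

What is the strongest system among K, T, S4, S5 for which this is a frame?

S4

Reflexive (axiom T): yes — every world is R-related to itself.
Transitive (axiom 4): yes — every two-step R-path is closed by a direct edge.
Euclidean (axiom 5): no — 1 R 0 and 1 R 6, but not 0 R 6.
So F validates K, T, S4; S5 would additionally require R to be Euclidean. The strongest is S4.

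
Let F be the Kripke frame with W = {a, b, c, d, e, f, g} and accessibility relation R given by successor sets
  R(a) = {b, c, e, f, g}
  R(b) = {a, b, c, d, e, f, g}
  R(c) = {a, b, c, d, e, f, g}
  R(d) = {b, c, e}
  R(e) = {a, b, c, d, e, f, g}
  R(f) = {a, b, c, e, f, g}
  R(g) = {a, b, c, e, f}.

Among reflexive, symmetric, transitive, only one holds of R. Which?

Reflexive: no — a is not related to itself.
Symmetric: yes — every pair in R has its reverse in R.
Transitive: no — a R b and b R d, but not a R d.
Only symmetric holds.

symmetric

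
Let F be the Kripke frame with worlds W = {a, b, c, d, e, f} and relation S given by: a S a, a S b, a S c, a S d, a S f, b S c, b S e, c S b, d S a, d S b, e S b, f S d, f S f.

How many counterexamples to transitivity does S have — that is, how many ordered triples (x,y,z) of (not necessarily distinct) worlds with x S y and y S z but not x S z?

14

Enumerating: (a,b,e), (b,c,b), (b,e,b), (c,b,c), (c,b,e), (d,a,c), (d,a,d), (d,a,f), (d,b,c), (d,b,e), (e,b,c), (e,b,e), (f,d,a), (f,d,b).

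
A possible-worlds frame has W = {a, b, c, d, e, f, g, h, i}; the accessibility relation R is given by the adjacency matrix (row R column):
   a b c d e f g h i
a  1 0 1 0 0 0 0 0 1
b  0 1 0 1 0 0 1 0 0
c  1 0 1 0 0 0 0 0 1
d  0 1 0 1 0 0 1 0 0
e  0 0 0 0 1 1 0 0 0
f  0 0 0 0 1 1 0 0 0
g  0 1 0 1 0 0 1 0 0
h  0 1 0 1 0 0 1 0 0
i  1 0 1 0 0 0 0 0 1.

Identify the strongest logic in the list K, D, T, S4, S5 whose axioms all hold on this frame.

Serial (axiom D): yes — every world has a successor (e.g. a R a).
Reflexive (axiom T): no — h is not related to itself.
Transitive (axiom 4): yes — every two-step R-path is closed by a direct edge.
Euclidean (axiom 5): yes — any two successors of a common world are R-related.
So F validates K, D; T would additionally require R to be reflexive. The strongest is D.

D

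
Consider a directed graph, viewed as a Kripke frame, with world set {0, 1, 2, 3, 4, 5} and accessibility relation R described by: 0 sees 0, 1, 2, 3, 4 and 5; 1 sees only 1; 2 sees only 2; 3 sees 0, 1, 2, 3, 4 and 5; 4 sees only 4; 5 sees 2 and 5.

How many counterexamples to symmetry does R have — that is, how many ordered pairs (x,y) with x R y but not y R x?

Enumerating: (0,1), (0,2), (0,4), (0,5), (3,1), (3,2), (3,4), (3,5), (5,2).

9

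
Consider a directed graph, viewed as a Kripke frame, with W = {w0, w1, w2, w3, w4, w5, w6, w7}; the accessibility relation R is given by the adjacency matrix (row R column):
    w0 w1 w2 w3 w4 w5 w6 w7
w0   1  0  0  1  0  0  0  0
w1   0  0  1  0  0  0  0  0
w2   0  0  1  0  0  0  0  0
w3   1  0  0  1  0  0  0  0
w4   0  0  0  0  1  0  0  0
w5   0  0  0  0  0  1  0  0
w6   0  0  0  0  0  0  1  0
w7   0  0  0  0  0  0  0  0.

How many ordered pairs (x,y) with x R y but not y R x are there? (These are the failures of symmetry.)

1

Enumerating: (w1,w2).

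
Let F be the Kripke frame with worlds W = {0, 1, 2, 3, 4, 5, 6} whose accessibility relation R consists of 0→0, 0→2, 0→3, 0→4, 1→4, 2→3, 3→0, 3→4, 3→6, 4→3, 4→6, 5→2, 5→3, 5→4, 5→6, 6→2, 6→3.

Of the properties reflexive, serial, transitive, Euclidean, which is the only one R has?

Reflexive: no — 1 is not related to itself.
Serial: yes — every world has a successor (e.g. 0 R 0).
Transitive: no — 0 R 3 and 3 R 6, but not 0 R 6.
Euclidean: no — 0 R 2 and 0 R 4, but not 2 R 4.
Only serial holds.

serial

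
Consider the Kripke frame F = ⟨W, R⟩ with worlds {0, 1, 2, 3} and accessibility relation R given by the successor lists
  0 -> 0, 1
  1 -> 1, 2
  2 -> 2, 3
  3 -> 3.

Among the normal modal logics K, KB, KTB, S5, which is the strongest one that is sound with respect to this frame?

K

Symmetric (axiom B): no — 0 R 1 but not 1 R 0.
Reflexive (axiom T): yes — every world is R-related to itself.
Euclidean (axiom 5): no — 0 R 1 and 0 R 0, but not 1 R 0.
So F validates K; KB would additionally require R to be symmetric. The strongest is K.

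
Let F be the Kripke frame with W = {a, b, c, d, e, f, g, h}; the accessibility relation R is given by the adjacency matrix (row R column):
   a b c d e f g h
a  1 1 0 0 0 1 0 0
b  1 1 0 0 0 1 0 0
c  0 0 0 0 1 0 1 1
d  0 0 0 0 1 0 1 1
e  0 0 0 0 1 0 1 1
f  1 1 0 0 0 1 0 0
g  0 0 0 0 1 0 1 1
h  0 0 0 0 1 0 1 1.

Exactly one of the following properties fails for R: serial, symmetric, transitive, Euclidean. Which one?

symmetric

Serial: yes — every world has a successor (e.g. a R a).
Symmetric: no — c R e but not e R c.
Transitive: yes — every two-step R-path is closed by a direct edge.
Euclidean: yes — any two successors of a common world are R-related.
Only symmetric fails.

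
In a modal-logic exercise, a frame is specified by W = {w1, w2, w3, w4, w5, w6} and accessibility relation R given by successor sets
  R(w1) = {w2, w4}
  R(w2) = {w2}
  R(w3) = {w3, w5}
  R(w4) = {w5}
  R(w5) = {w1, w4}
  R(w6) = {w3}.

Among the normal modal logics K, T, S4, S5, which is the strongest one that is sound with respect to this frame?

Reflexive (axiom T): no — w1 is not related to itself.
Transitive (axiom 4): no — w1 R w4 and w4 R w5, but not w1 R w5.
Euclidean (axiom 5): no — w1 R w2 and w1 R w4, but not w2 R w4.
So F validates K; T would additionally require R to be reflexive. The strongest is K.

K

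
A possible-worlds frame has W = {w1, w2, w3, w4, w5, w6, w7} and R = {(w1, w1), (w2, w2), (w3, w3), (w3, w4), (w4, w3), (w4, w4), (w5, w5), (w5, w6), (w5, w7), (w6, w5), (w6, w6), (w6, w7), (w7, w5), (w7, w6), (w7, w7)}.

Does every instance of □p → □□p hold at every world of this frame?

Yes

By correspondence theory, 4 is valid on a frame iff R is transitive.
Transitive: yes — every two-step R-path is closed by a direct edge.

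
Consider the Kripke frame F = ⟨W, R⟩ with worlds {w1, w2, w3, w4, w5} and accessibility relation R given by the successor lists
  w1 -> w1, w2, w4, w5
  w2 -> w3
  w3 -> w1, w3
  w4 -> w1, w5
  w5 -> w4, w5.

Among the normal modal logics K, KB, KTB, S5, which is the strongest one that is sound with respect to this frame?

K

Symmetric (axiom B): no — w1 R w2 but not w2 R w1.
Reflexive (axiom T): no — w2 is not related to itself.
Euclidean (axiom 5): no — w1 R w2 and w1 R w4, but not w2 R w4.
So F validates K; KB would additionally require R to be symmetric. The strongest is K.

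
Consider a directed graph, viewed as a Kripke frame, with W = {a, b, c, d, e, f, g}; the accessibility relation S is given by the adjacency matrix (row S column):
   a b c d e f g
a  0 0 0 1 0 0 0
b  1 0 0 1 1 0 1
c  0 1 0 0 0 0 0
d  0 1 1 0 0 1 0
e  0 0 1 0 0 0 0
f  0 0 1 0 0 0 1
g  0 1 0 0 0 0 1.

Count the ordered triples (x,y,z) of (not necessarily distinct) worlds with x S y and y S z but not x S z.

Enumerating: (a,d,b), (a,d,c), (a,d,f), (b,d,b), (b,d,c), (b,d,f), (b,e,c), (b,g,b), (c,b,a), (c,b,d), (c,b,e), (c,b,g), … and 11 more.
Total: 23.

23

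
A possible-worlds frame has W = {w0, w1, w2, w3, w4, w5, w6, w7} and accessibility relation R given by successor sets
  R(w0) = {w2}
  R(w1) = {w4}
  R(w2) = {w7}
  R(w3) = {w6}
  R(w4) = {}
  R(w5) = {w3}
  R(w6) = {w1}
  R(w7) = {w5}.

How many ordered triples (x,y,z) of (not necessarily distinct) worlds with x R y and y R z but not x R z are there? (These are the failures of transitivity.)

6

Enumerating: (w0,w2,w7), (w2,w7,w5), (w3,w6,w1), (w5,w3,w6), (w6,w1,w4), (w7,w5,w3).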